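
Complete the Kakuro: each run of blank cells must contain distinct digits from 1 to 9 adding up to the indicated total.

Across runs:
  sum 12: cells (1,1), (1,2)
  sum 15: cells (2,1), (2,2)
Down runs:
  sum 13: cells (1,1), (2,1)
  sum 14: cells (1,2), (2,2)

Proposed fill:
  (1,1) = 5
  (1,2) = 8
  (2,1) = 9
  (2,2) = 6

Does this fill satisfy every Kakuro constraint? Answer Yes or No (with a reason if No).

No — the across run (1,1)–(1,2) sums to 13, not 12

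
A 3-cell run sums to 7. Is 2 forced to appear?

The only way to make 7 from 3 distinct digits is {1,2,4}, which contains 2.

Yes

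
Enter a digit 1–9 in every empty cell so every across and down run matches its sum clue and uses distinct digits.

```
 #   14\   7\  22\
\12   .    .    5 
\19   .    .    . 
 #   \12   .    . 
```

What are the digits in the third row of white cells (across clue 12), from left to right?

4 8

7 in 3 cells must be {1,2,4}.
Given what's placed, R1C1 must be 6 to fit the 12 across and 14 down.
R1C2 = 12 − 11 = 1 completes the 12 across.
R2C1 = 14 − 6 = 8 completes the 14 down.
Given what's placed, R2C3 must be 9 to fit the 19 across and 22 down.
R3C2 = 4: the only remaining digit allowed by both the 12 across and the 7 down.
R3C3 = 12 − 4 = 8 completes the 12 across.
R2C2 = 19 − 17 = 2 completes the 19 across.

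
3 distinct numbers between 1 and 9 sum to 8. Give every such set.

3 distinct digits from 1–9 sum between 6 and 24.

{1,2,5}; {1,3,4}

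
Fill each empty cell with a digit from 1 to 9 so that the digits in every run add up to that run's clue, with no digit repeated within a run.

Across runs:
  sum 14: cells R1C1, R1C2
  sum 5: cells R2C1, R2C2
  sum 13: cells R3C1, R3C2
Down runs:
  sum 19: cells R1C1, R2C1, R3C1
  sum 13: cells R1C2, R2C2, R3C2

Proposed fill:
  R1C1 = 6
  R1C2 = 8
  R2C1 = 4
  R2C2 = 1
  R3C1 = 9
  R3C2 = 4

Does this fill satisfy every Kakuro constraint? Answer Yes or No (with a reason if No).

Across: 6+8=14; 4+1=5; 9+4=13. Down: 6+4+9=19; 8+1+4=13. No digit repeats within any run.

Yes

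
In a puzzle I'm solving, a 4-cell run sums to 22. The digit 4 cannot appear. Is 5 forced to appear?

No

Counterexample: {1,6,7,8} sums to 22 under that restriction without using 5.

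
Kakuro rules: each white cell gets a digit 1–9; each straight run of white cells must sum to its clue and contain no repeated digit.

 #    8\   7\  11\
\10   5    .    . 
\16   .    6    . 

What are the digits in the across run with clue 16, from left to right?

3 6 7

R1C2 = 7 − 6 = 1 completes the 7 down.
R1C3 = 10 − 6 = 4 completes the 10 across.
R2C1 = 8 − 5 = 3 completes the 8 down.
R2C3 = 16 − 9 = 7 completes the 16 across.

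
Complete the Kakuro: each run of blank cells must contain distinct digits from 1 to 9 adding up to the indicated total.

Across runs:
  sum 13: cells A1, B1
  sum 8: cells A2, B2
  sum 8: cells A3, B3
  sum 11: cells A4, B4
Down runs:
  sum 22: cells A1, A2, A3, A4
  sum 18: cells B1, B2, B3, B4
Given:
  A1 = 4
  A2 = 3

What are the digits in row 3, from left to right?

B1 = 13 − 4 = 9 completes the 13 across.
B2 = 8 − 3 = 5 completes the 8 across.
Given what's placed, B4 must be 3 to fit the 11 across and 18 down.
B3 = 18 − 17 = 1 completes the 18 down.
A4 = 11 − 3 = 8 completes the 11 across.
A3 = 8 − 1 = 7 completes the 8 across.

7, 1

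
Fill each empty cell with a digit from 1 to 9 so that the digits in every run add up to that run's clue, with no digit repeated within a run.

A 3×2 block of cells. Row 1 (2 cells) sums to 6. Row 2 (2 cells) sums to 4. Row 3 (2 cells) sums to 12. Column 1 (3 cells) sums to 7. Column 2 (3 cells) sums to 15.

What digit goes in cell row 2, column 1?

1

4 in 2 cells must be {1,3}; 7 in 3 cells must be {1,2,4}.
The 4 across and the 7 down share only 1, so (2,1) = 1.
(2,2) = 4 − 1 = 3 completes the 4 across.
Given what's placed, (3,1) must be 4 to fit the 12 across and 7 down.
(3,2) = 12 − 4 = 8 completes the 12 across.
(1,1) = 7 − 5 = 2 completes the 7 down.
(1,2) = 6 − 2 = 4 completes the 6 across.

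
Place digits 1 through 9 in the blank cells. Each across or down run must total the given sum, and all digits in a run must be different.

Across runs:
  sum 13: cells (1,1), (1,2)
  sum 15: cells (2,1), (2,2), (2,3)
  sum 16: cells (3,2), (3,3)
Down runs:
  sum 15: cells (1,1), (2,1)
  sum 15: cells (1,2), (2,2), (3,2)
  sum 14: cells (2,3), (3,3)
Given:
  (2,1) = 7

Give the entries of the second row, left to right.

16 in 2 cells must be {7,9}.
(1,1) = 15 − 7 = 8 completes the 15 down.
(1,2) = 13 − 8 = 5 completes the 13 across.
Only 9 fits (3,3) under both its across sum 16 and down sum 14.
(2,3) = 14 − 9 = 5 completes the 14 down.
(3,2) = 16 − 9 = 7 completes the 16 across.
(2,2) = 15 − 12 = 3 completes the 15 across.

7 3 5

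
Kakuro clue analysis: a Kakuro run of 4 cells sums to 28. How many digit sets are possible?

4 distinct digits from 1–9 sum between 10 and 30.
Enumerating: {4,7,8,9}, {5,6,8,9}.

2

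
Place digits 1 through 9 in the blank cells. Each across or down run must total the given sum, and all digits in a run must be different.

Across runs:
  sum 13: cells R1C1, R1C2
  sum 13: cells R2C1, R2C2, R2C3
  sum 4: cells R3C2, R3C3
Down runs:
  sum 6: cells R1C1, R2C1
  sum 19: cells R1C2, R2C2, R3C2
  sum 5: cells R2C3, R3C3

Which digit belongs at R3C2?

4 in 2 cells must be {1,3}.
The 4 across and the 19 down share only 3, so R3C2 = 3.
R3C3 = 4 − 3 = 1 completes the 4 across.
R2C3 = 5 − 1 = 4 completes the 5 down.
R2C2 = 7: the only remaining digit allowed by both the 13 across and the 19 down.
R1C2 = 19 − 10 = 9 completes the 19 down.
R2C1 = 13 − 11 = 2 completes the 13 across.
R1C1 = 13 − 9 = 4 completes the 13 across.

3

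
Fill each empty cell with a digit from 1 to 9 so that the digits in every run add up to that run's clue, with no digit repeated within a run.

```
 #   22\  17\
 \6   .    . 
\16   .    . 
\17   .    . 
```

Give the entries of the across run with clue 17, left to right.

16 in 2 cells must be {7,9}; 17 in 2 cells must be {8,9}.
The 6 across and the 22 down share only 5, so R1C1 = 5.
R1C2 = 6 − 5 = 1 completes the 6 across.
Given what's placed, R2C1 must be 9 to fit the 16 across and 22 down.
R2C2 = 16 − 9 = 7 completes the 16 across.
R3C1 = 22 − 14 = 8 completes the 22 down.
R3C2 = 17 − 8 = 9 completes the 17 across.

8 9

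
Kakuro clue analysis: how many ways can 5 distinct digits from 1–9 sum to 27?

11

5 distinct digits from 1–9 sum between 15 and 35.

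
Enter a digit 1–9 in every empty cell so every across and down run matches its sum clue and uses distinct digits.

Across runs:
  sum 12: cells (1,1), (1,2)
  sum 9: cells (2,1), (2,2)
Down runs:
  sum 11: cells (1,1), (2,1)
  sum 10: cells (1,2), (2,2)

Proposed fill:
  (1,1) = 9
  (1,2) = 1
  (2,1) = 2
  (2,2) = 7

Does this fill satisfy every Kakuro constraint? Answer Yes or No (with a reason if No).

No — the down run (1,2)–(2,2) sums to 8, not 10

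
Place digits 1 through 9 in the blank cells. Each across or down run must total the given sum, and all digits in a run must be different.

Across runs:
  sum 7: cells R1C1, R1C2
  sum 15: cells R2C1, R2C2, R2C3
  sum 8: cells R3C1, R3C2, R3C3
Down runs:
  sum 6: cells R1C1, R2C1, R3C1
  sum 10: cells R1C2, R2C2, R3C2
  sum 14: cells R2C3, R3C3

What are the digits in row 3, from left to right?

6 in 3 cells must be {1,2,3}.
Only 5 fits R3C3 under both its across sum 8 and down sum 14.
R2C3 = 14 − 5 = 9 completes the 14 down.
Nothing is forced directly, so branch on R2C1, whose candidates are 1 or 2. If R2C1 = 2: that forces R2C2 = 4, R3C1 = 1, after which R3C2 would have to be in {2} for the 8 across but in {1,5} for the 10 down — contradiction. So R2C1 = 1.
R2C2 = 15 − 10 = 5 completes the 15 across.
R3C1 = 2: the only remaining digit allowed by both the 8 across and the 6 down.
R3C2 = 8 − 7 = 1 completes the 8 across.

2, 1, 5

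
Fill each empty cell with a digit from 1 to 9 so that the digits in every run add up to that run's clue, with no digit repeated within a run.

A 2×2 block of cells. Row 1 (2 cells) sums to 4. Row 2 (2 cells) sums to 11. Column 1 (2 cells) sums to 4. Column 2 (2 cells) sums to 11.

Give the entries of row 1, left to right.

4 in 2 cells must be {1,3}.
The 4 across and the 11 down share only 3, so (1,2) = 3.
The 11 across and the 4 down share only 3, so (2,1) = 3.
(2,2) = 11 − 3 = 8 completes the 11 across.
(1,1) = 4 − 3 = 1 completes the 4 across.

1 3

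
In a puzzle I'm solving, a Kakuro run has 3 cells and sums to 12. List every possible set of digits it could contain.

{1,2,9}; {1,3,8}; {1,4,7}; {1,5,6}; {2,3,7}; {2,4,6}; {3,4,5}

3 distinct digits from 1–9 sum between 6 and 24.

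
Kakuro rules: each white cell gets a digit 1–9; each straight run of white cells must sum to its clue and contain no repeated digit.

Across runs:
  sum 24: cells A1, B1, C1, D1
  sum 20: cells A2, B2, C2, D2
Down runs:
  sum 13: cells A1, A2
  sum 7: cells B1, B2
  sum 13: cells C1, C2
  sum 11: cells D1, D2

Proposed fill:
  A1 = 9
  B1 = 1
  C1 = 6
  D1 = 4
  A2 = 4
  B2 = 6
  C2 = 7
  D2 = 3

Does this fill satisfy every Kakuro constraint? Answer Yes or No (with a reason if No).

No — the across run A1–D1 sums to 20, not 24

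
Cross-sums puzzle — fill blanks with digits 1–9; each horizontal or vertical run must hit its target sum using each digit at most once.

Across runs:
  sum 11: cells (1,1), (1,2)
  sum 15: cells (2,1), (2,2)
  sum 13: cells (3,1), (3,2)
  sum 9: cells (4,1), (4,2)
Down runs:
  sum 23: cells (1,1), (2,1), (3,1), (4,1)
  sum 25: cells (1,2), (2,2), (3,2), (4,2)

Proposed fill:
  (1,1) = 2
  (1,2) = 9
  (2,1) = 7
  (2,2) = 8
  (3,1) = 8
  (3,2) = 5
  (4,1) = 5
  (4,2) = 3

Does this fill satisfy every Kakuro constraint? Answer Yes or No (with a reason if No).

No — the across run (4,1)–(4,2) sums to 8, not 9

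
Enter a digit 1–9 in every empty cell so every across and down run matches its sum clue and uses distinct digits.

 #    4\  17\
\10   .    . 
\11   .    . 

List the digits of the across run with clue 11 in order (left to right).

3, 8

4 in 2 cells must be {1,3}; 17 in 2 cells must be {8,9}.
The 11 across and the 4 down share only 3, so R2C1 = 3.
R2C2 = 11 − 3 = 8 completes the 11 across.
R1C1 = 4 − 3 = 1 completes the 4 down.
R1C2 = 10 − 1 = 9 completes the 10 across.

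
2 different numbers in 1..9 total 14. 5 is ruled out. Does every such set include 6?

The only way to make 14 from 2 distinct digits under that restriction is {6,8}, which contains 6.

Yes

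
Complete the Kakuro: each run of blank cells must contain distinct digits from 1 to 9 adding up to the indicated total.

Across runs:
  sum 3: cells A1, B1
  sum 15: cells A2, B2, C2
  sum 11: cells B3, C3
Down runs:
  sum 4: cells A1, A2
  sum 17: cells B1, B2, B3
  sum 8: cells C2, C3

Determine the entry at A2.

3 in 2 cells must be {1,2}; 4 in 2 cells must be {1,3}.
The 3 across and the 4 down share only 1, so A1 = 1.
B1 = 3 − 1 = 2 completes the 3 across.
A2 = 4 − 1 = 3 completes the 4 down.
No cell is forced outright now. B2 can only be 7 or 8 (the digits allowed by both its 15 across and its 17 down). If B2 = 8: then C2 would have to be in {4} for the 15 across but in {1,2,3,5,6,7} for the 8 down — contradiction. So B2 = 7.
C2 = 15 − 10 = 5 completes the 15 across.
B3 = 17 − 9 = 8 completes the 17 down.
C3 = 11 − 8 = 3 completes the 11 across.

3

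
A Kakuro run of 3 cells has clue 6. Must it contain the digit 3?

The only way to make 6 from 3 distinct digits is {1,2,3}, which contains 3.

Yes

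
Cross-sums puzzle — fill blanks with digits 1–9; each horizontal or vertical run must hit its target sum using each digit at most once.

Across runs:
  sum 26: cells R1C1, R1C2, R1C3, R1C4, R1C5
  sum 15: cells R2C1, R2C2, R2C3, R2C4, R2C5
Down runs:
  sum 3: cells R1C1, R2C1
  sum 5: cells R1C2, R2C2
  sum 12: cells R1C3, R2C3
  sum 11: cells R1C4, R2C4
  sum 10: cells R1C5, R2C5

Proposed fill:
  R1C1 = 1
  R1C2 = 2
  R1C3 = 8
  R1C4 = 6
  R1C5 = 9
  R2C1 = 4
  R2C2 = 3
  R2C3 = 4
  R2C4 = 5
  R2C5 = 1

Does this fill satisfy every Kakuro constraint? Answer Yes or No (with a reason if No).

No — the down run R1C1–R2C1 sums to 5, not 3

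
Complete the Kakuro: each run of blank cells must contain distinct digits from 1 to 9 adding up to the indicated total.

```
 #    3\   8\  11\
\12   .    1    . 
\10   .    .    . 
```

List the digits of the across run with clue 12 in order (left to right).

2 1 9

3 in 2 cells must be {1,2}.
R1C1 = 2: the only remaining digit allowed by both the 12 across and the 3 down.
R1C3 = 12 − 3 = 9 completes the 12 across.
R2C1 = 3 − 2 = 1 completes the 3 down.
R2C2 = 8 − 1 = 7 completes the 8 down.
R2C3 = 10 − 8 = 2 completes the 10 across.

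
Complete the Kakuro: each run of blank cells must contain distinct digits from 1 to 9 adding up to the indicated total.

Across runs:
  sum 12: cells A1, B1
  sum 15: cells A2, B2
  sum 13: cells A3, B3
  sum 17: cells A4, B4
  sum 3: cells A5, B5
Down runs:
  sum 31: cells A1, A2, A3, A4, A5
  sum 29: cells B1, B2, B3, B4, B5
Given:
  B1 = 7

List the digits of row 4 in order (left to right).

8 9

17 in 2 cells must be {8,9}; 3 in 2 cells must be {1,2}.
A1 = 12 − 7 = 5 completes the 12 across.
A5 = 2: the only remaining digit allowed by both the 3 across and the 31 down.
B5 = 3 − 2 = 1 completes the 3 across.
Nothing is forced directly, so branch on B2, whose candidates are 8 or 9. If B2 = 9: then A2 would have to be in {6} for the 15 across but in {7,8,9} for the 31 down — contradiction. So B2 = 8.
A2 = 15 − 8 = 7 completes the 15 across.
B4 = 9: the only remaining digit allowed by both the 17 across and the 29 down.
B3 = 29 − 25 = 4 completes the 29 down.
A4 = 17 − 9 = 8 completes the 17 across.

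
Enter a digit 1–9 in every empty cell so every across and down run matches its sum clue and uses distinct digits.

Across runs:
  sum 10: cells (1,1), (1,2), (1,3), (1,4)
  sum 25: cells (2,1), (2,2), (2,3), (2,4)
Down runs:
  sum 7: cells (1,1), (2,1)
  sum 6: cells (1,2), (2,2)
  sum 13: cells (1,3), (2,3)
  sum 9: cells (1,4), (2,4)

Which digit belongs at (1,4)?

2

10 in 4 cells must be {1,2,3,4}.
Only 4 fits (1,3) under both its across sum 10 and down sum 13.
(2,3) = 13 − 4 = 9 completes the 13 down.
Nothing is forced directly, so branch on (1,2), whose candidates are 1 or 2. If (1,2) = 2: that forces (2,2) = 4, (2,1) = 5, (2,4) = 7, after which (1,1) would have to be in {1,3} for the 10 across but in {2} for the 7 down — contradiction. So (1,2) = 1.
(2,2) = 6 − 1 = 5 completes the 6 down.
No cell is forced outright now. (2,1) can only be 3 or 4 (the digits allowed by both its 25 across and its 7 down). If (2,1) = 3: then (1,1) would have to be in {2,3} for the 10 across but in {4} for the 7 down — contradiction. So (2,1) = 4.
(1,1) = 7 − 4 = 3 completes the 7 down.
(1,4) = 10 − 8 = 2 completes the 10 across.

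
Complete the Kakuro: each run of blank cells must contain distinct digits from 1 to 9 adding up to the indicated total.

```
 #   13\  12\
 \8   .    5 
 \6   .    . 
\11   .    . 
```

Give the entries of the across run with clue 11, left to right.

8, 3

R1C1 = 8 − 5 = 3 completes the 8 across.
Nothing is forced directly, so branch on R2C2, whose candidates are 1 or 4. If R2C2 = 1: then R2C1 would have to be in {5} for the 6 across but in {1,2,4,6,8,9} for the 13 down — contradiction. So R2C2 = 4.
R2C1 = 6 − 4 = 2 completes the 6 across.
R3C1 = 13 − 5 = 8 completes the 13 down.
R3C2 = 11 − 8 = 3 completes the 11 across.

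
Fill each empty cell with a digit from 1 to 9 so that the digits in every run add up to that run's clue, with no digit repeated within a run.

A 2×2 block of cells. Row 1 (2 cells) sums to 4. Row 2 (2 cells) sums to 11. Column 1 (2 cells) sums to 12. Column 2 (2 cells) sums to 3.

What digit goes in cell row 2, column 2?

2

4 in 2 cells must be {1,3}; 3 in 2 cells must be {1,2}.
The 4 across and the 12 down share only 3, so (1,1) = 3.
(1,2) = 4 − 3 = 1 completes the 4 across.
(2,1) = 12 − 3 = 9 completes the 12 down.
(2,2) = 11 − 9 = 2 completes the 11 across.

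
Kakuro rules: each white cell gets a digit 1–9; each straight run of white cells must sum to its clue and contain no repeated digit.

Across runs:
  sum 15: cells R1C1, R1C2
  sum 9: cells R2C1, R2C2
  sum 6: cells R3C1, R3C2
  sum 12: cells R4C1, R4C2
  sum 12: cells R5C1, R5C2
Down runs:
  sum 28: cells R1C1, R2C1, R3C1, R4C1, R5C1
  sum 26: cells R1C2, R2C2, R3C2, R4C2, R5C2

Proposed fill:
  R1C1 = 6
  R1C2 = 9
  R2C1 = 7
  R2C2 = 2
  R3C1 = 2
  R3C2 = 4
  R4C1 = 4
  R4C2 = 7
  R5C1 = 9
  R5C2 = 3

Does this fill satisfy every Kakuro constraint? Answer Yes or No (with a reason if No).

No — the across run R4C1–R4C2 sums to 11, not 12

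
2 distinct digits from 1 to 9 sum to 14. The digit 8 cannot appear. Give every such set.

2 distinct digits from 1–9 sum between 3 and 17.
Dropping sets that contain 8.
Only one set works: {5,9}.

{5,9}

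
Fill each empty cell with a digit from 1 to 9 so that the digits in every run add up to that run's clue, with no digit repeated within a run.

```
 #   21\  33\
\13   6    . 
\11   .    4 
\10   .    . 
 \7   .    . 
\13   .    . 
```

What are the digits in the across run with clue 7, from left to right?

R1C2 = 13 − 6 = 7 completes the 13 across.
R2C1 = 11 − 4 = 7 completes the 11 across.
Given what's placed, R4C2 must be 5 to fit the 7 across and 33 down.
R4C1 = 7 − 5 = 2 completes the 7 across.
Given what's placed, R5C1 must be 5 to fit the 13 across and 21 down.
R5C2 = 13 − 5 = 8 completes the 13 across.
R3C1 = 21 − 20 = 1 completes the 21 down.
R3C2 = 10 − 1 = 9 completes the 10 across.

2 5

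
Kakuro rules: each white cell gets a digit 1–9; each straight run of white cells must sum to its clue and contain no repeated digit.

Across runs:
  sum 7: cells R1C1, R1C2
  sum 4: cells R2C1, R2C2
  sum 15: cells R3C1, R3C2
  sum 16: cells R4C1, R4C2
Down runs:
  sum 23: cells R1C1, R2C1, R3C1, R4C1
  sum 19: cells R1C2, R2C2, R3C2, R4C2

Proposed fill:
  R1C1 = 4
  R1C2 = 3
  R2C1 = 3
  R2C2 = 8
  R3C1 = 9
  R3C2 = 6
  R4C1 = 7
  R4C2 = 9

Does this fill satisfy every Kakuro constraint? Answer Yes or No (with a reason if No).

No — the down run R1C2–R4C2 sums to 26, not 19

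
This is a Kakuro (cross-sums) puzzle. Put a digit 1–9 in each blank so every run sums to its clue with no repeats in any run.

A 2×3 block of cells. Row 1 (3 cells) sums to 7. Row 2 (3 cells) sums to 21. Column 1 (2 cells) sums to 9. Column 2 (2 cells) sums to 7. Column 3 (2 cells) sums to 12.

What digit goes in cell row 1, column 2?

1

7 in 3 cells must be {1,2,4}.
The 7 across and the 12 down share only 4, so (1,3) = 4.
(2,3) = 12 − 4 = 8 completes the 12 down.
Nothing is forced directly, so branch on (2,2), whose candidates are 4 or 6. If (2,2) = 4: then (1,2) would have to be in {1,2} for the 7 across but in {3} for the 7 down — contradiction. So (2,2) = 6.
(1,2) = 7 − 6 = 1 completes the 7 down.
(2,1) = 21 − 14 = 7 completes the 21 across.
(1,1) = 7 − 5 = 2 completes the 7 across.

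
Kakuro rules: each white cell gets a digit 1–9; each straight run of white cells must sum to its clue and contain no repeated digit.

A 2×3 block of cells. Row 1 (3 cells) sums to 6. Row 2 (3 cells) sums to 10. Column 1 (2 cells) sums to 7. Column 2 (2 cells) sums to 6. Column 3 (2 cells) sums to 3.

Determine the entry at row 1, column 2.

1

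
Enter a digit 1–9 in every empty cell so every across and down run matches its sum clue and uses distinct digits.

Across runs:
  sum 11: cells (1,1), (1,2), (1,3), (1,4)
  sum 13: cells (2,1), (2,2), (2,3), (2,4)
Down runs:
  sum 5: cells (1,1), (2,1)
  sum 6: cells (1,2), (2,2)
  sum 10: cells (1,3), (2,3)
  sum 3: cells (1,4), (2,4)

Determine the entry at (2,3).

11 in 4 cells must be {1,2,3,5}; 3 in 2 cells must be {1,2}.
Nothing is forced directly, so branch on (1,3), whose candidates are 1 or 2 or 3. If (1,3) = 1: that forces (1,4) = 2, after which (2,3) would have to be in {1,2,3,4,5,6,7} for the 13 across but in {9} for the 10 down — contradiction. If (1,3) = 2: that forces (1,4) = 1, after which (2,3) would have to be in {1,2,3,4,5,6,7} for the 13 across but in {8} for the 10 down — contradiction. So (1,3) = 3.
(2,3) = 10 − 3 = 7 completes the 10 down.

7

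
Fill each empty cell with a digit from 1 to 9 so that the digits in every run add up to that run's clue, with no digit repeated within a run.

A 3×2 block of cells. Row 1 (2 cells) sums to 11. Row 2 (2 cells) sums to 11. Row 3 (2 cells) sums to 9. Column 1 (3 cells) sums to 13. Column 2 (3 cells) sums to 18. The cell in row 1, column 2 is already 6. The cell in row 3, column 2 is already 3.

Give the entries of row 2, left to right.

(1,1) = 11 − 6 = 5 completes the 11 across.
(2,2) = 18 − 9 = 9 completes the 18 down.
(3,1) = 9 − 3 = 6 completes the 9 across.
(2,1) = 11 − 9 = 2 completes the 11 across.

2, 9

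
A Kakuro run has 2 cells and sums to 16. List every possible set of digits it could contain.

2 distinct digits from 1–9 sum between 3 and 17.
Only one set works: {7,9}.

{7,9}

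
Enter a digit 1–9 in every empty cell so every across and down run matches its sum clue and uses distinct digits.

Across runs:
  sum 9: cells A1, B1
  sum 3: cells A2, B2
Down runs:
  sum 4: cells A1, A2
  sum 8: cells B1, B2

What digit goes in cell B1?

6

3 in 2 cells must be {1,2}; 4 in 2 cells must be {1,3}.
The 3 across and the 4 down share only 1, so A2 = 1.
B2 = 3 − 1 = 2 completes the 3 across.
A1 = 4 − 1 = 3 completes the 4 down.
B1 = 9 − 3 = 6 completes the 9 across.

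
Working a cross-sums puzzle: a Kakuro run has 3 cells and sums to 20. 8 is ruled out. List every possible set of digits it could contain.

{4,7,9}; {5,6,9}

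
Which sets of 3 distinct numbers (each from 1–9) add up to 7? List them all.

{1,2,4}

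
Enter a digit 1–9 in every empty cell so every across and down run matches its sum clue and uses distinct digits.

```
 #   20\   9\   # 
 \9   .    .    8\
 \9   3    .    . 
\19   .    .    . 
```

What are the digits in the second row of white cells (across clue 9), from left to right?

R1C1 = 8: the only remaining digit allowed by both the 9 across and the 20 down.
R1C2 = 9 − 8 = 1 completes the 9 across.
R3C1 = 20 − 11 = 9 completes the 20 down.
Nothing is forced directly, so branch on R2C2, whose candidates are 2 or 5. If R2C2 = 2: then R2C3 would have to be in {4} for the 9 across but in {1,2,3,5,6,7} for the 8 down — contradiction. So R2C2 = 5.
R2C3 = 9 − 8 = 1 completes the 9 across.
R3C2 = 9 − 6 = 3 completes the 9 down.
R3C3 = 19 − 12 = 7 completes the 19 across.

3, 5, 1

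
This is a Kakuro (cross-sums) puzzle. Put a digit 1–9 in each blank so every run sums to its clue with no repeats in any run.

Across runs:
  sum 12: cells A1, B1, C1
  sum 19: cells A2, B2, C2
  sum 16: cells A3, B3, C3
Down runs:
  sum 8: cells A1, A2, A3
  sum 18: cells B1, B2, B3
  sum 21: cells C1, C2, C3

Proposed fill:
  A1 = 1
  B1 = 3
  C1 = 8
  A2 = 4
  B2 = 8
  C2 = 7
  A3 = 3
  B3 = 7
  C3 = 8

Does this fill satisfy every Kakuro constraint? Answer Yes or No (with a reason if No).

No — the across run A3–C3 sums to 18, not 16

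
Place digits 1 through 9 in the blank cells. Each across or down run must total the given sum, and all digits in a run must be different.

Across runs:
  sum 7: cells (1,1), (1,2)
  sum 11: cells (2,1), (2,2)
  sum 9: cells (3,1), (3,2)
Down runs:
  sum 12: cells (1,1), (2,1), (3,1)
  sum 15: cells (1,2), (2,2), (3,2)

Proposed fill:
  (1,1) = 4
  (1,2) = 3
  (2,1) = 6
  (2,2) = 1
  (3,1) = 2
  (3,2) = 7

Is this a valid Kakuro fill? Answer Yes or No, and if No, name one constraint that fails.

No — the down run (1,2)–(3,2) sums to 11, not 15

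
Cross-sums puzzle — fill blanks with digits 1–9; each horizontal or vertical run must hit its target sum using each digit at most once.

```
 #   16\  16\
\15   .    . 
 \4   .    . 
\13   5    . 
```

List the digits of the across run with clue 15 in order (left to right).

8 7

4 in 2 cells must be {1,3}.
Given what's placed, R2C1 must be 3 to fit the 4 across and 16 down.
R2C2 = 4 − 3 = 1 completes the 4 across.
R3C2 = 13 − 5 = 8 completes the 13 across.
R1C1 = 16 − 8 = 8 completes the 16 down.
R1C2 = 15 − 8 = 7 completes the 15 across.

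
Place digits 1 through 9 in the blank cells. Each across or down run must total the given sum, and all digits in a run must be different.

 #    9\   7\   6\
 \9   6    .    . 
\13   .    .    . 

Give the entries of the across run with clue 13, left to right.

R2C1 = 9 − 6 = 3 completes the 9 down.
No cell is forced outright now. R1C2 can only be 1 or 2 (the digits allowed by both its 9 across and its 7 down). If R1C2 = 2: that forces R1C3 = 1, after which R2C2 would have to be in {1,2,4,6,8,9} for the 13 across but in {5} for the 7 down — contradiction. So R1C2 = 1.
R1C3 = 9 − 7 = 2 completes the 9 across.
R2C2 = 7 − 1 = 6 completes the 7 down.
R2C3 = 13 − 9 = 4 completes the 13 across.

3, 6, 4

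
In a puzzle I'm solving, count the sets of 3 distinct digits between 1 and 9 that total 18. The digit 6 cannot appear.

3 distinct digits from 1–9 sum between 6 and 24.
Dropping sets that contain 6.
Enumerating: {1,8,9}, {2,7,9}, {3,7,8}, {4,5,9}.

4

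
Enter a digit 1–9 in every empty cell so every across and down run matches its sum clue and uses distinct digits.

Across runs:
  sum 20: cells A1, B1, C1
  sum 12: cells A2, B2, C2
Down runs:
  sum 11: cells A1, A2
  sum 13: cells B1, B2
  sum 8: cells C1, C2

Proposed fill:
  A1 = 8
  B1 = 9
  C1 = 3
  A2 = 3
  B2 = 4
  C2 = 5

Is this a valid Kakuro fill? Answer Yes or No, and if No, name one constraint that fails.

Across: 8+9+3=20; 3+4+5=12. Down: 8+3=11; 9+4=13; 3+5=8. No digit repeats within any run.

Yes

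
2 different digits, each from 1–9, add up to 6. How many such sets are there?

2 distinct digits from 1–9 sum between 3 and 17.
Enumerating: {1,5}, {2,4}.

2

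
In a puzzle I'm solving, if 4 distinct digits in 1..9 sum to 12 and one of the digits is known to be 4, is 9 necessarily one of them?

The only way to make 12 from 4 distinct digits under that restriction is {1,2,4,5}, which does not contain 9.

No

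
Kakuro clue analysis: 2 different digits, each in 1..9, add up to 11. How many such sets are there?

4

2 distinct digits from 1–9 sum between 3 and 17.
Enumerating: {2,9}, {3,8}, {4,7}, {5,6}.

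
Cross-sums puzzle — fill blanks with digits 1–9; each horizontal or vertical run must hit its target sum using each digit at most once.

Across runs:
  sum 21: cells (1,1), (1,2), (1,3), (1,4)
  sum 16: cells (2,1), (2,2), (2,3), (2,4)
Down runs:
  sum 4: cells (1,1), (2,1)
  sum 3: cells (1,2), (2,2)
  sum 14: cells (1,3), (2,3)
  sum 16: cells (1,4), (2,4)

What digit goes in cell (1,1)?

3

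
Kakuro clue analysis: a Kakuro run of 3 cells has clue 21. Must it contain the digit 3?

No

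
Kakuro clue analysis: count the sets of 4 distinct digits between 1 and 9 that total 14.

5

4 distinct digits from 1–9 sum between 10 and 30.
Enumerating: {1,2,3,8}, {1,2,4,7}, {1,2,5,6}, {1,3,4,6}, {2,3,4,5}.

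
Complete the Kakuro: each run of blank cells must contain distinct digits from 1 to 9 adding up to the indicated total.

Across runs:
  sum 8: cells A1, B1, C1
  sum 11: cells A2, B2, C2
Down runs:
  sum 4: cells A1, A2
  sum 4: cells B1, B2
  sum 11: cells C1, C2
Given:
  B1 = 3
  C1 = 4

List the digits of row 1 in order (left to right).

4 in 2 cells must be {1,3}.
A1 = 8 − 7 = 1 completes the 8 across.
A2 = 4 − 1 = 3 completes the 4 down.
B2 = 4 − 3 = 1 completes the 4 down.
C2 = 11 − 4 = 7 completes the 11 across.

1 3 4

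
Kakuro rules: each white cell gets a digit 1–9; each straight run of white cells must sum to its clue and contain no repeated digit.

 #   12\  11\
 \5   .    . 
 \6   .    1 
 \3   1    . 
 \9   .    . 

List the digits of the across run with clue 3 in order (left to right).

3 in 2 cells must be {1,2}; 11 in 4 cells must be {1,2,3,5}.
R2C1 = 6 − 1 = 5 completes the 6 across.
R3C2 = 3 − 1 = 2 completes the 3 across.
Given what's placed, R1C2 must be 3 to fit the 5 across and 11 down.
R4C2 = 11 − 6 = 5 completes the 11 down.
R1C1 = 5 − 3 = 2 completes the 5 across.
R4C1 = 9 − 5 = 4 completes the 9 across.

1, 2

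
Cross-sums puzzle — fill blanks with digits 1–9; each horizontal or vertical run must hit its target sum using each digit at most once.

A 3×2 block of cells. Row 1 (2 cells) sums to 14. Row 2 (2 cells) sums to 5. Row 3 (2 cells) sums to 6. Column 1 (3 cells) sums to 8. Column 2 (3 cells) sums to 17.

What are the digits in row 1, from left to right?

5, 9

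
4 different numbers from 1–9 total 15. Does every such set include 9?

Counterexample: {1,2,4,8} sums to 15 without using 9.

No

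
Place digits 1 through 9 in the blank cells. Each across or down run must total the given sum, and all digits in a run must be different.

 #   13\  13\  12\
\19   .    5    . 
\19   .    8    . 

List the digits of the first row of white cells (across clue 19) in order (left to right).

6 5 8

R1C3 = 8: the only remaining digit allowed by both the 19 across and the 12 down.
R2C3 = 12 − 8 = 4 completes the 12 down.
R1C1 = 19 − 13 = 6 completes the 19 across.
R2C1 = 19 − 12 = 7 completes the 19 across.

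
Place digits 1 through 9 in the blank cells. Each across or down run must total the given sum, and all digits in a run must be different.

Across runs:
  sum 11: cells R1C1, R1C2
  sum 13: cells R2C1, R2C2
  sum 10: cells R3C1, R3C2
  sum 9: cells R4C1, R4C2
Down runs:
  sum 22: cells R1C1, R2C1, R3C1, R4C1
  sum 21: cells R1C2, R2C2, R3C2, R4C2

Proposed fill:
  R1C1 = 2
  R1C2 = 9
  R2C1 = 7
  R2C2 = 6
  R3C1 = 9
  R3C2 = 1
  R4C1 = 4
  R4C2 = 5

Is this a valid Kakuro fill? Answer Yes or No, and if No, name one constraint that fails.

Yes

Across: 2+9=11; 7+6=13; 9+1=10; 4+5=9. Down: 2+7+9+4=22; 9+6+1+5=21. No digit repeats within any run.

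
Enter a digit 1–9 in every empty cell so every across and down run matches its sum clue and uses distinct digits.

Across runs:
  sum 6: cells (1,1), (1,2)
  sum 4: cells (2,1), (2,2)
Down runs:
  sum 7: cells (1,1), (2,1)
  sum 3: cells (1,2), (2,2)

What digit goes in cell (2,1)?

3

4 in 2 cells must be {1,3}; 3 in 2 cells must be {1,2}.
The 4 across and the 3 down share only 1, so (2,2) = 1.
(1,2) = 3 − 1 = 2 completes the 3 down.
(2,1) = 4 − 1 = 3 completes the 4 across.
(1,1) = 6 − 2 = 4 completes the 6 across.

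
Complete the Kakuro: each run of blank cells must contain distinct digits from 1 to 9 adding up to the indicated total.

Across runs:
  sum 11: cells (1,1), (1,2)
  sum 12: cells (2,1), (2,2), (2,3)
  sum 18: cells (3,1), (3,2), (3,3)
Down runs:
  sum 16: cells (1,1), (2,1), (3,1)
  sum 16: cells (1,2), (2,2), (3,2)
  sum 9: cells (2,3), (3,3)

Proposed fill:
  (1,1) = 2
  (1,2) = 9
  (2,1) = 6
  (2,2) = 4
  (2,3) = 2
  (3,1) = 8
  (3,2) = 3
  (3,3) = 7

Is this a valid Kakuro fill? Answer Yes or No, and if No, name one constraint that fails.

Yes

Across: 2+9=11; 6+4+2=12; 8+3+7=18. Down: 2+6+8=16; 9+4+3=16; 2+7=9. No digit repeats within any run.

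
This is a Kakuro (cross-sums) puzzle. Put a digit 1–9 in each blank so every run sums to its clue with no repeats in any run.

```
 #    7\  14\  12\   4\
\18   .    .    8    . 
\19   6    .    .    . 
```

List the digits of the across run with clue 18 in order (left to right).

1 6 8 3

4 in 2 cells must be {1,3}.
R1C1 = 7 − 6 = 1 completes the 7 down.
R1C4 = 3: the only remaining digit allowed by both the 18 across and the 4 down.
R2C3 = 12 − 8 = 4 completes the 12 down.
R2C4 = 4 − 3 = 1 completes the 4 down.
R1C2 = 18 − 12 = 6 completes the 18 across.
R2C2 = 19 − 11 = 8 completes the 19 across.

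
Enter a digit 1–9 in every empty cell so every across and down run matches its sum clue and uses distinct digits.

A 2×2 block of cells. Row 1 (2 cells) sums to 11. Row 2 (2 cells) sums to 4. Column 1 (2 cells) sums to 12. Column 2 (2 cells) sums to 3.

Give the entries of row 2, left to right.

4 in 2 cells must be {1,3}; 3 in 2 cells must be {1,2}.
The 11 across and the 3 down share only 2, so (1,2) = 2.
The 4 across and the 12 down share only 3, so (2,1) = 3.
(2,2) = 4 − 3 = 1 completes the 4 across.
(1,1) = 11 − 2 = 9 completes the 11 across.

3 1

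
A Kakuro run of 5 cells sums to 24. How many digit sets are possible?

5 distinct digits from 1–9 sum between 15 and 35.

11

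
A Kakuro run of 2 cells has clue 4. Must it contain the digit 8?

The only way to make 4 from 2 distinct digits is {1,3}, which does not contain 8.

No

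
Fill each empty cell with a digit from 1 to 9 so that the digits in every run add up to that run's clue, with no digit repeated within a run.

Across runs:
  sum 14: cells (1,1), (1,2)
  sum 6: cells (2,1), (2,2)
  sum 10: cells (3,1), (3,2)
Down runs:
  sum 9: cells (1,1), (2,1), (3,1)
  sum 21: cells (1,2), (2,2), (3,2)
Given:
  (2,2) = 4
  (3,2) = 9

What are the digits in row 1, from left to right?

6 8

(1,2) = 21 − 13 = 8 completes the 21 down.
(2,1) = 6 − 4 = 2 completes the 6 across.
(3,1) = 10 − 9 = 1 completes the 10 across.
(1,1) = 14 − 8 = 6 completes the 14 across.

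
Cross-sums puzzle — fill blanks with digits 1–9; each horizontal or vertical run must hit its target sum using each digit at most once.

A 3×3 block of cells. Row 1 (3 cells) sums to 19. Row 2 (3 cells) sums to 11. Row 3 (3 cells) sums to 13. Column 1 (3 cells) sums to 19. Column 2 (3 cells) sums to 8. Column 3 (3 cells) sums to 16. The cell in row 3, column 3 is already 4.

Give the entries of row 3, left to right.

8 1 4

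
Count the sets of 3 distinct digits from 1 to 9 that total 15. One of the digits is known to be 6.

3 distinct digits from 1–9 sum between 6 and 24.
Keeping only sets containing 6.
Enumerating: {1,6,8}, {2,6,7}, {4,5,6}.

3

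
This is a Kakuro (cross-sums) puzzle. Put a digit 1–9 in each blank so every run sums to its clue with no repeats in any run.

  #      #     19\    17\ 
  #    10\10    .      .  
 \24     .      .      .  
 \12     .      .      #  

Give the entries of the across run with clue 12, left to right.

3 9

24 in 3 cells must be {7,8,9}; 17 in 2 cells must be {8,9}.
Nothing is forced directly, so branch on R1C3, whose candidates are 8 or 9. If R1C3 = 9: then R1C2 would have to be in {1} for the 10 across but in {2,3,4,5,6,7,8,9} for the 19 down — contradiction. So R1C3 = 8.
R1C2 = 10 − 8 = 2 completes the 10 across.
R2C3 = 17 − 8 = 9 completes the 17 down.
R2C2 = 8: the only remaining digit allowed by both the 24 across and the 19 down.
R3C2 = 19 − 10 = 9 completes the 19 down.
R2C1 = 24 − 17 = 7 completes the 24 across.
R3C1 = 12 − 9 = 3 completes the 12 across.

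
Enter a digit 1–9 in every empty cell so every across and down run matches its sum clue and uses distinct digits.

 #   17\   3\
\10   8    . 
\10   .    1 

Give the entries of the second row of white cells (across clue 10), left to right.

9, 1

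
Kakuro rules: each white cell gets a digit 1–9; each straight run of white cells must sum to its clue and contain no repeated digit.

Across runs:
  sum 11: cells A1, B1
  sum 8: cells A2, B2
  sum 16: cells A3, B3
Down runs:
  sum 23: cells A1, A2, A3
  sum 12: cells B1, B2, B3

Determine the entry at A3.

16 in 2 cells must be {7,9}; 23 in 3 cells must be {6,8,9}.
The 8 across and the 23 down share only 6, so A2 = 6.
B2 = 8 − 6 = 2 completes the 8 across.
Given what's placed, A3 must be 9 to fit the 16 across and 23 down.
B3 = 16 − 9 = 7 completes the 16 across.
A1 = 23 − 15 = 8 completes the 23 down.
B1 = 11 − 8 = 3 completes the 11 across.

9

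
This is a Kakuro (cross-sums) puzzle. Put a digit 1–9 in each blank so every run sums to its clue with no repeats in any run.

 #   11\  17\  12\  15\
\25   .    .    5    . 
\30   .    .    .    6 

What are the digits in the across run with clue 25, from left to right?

30 in 4 cells must be {6,7,8,9}; 17 in 2 cells must be {8,9}.
R1C4 = 15 − 6 = 9 completes the 15 down.
R2C3 = 12 − 5 = 7 completes the 12 down.
R1C2 = 8: the only remaining digit allowed by both the 25 across and the 17 down.
R2C2 = 17 − 8 = 9 completes the 17 down.
R1C1 = 25 − 22 = 3 completes the 25 across.
R2C1 = 30 − 22 = 8 completes the 30 across.

3 8 5 9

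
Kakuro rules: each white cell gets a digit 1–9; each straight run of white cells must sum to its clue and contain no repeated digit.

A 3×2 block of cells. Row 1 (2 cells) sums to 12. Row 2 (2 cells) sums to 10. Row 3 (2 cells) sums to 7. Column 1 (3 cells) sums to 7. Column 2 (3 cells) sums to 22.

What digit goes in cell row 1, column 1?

7 in 3 cells must be {1,2,4}.
The 12 across and the 7 down share only 4, so (1,1) = 4.
(1,2) = 12 − 4 = 8 completes the 12 across.
Given what's placed, (2,2) must be 9 to fit the 10 across and 22 down.
(3,2) = 22 − 17 = 5 completes the 22 down.
(2,1) = 10 − 9 = 1 completes the 10 across.
(3,1) = 7 − 5 = 2 completes the 7 across.

4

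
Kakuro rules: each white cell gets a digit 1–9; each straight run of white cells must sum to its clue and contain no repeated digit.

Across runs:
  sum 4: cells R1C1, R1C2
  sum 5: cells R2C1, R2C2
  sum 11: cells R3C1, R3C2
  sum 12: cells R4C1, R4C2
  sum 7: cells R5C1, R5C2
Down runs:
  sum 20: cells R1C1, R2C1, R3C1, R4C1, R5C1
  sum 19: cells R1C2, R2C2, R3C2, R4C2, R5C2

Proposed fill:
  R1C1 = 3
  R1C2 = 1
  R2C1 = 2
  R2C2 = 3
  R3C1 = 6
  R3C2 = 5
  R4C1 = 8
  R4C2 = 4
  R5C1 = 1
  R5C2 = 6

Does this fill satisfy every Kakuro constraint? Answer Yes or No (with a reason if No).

Across: 3+1=4; 2+3=5; 6+5=11; 8+4=12; 1+6=7. Down: 3+2+6+8+1=20; 1+3+5+4+6=19. No digit repeats within any run.

Yes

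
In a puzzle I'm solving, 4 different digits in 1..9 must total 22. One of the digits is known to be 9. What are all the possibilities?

{1,4,8,9}; {1,5,7,9}; {2,3,8,9}; {2,4,7,9}; {2,5,6,9}; {3,4,6,9}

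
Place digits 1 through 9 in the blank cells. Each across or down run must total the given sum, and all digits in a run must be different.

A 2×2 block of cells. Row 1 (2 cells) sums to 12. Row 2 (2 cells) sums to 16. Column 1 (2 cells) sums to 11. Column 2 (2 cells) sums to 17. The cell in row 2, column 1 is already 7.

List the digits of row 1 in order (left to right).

16 in 2 cells must be {7,9}; 17 in 2 cells must be {8,9}.
(1,1) = 11 − 7 = 4 completes the 11 down.
(1,2) = 12 − 4 = 8 completes the 12 across.
(2,2) = 16 − 7 = 9 completes the 16 across.

4, 8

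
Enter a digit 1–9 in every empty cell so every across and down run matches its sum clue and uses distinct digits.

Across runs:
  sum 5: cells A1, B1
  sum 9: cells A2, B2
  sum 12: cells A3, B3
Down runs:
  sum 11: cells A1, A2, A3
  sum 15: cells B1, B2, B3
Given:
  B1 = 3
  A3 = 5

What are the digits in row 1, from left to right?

2 3

A1 = 5 − 3 = 2 completes the 5 across.
A2 = 11 − 7 = 4 completes the 11 down.
B2 = 9 − 4 = 5 completes the 9 across.
B3 = 12 − 5 = 7 completes the 12 across.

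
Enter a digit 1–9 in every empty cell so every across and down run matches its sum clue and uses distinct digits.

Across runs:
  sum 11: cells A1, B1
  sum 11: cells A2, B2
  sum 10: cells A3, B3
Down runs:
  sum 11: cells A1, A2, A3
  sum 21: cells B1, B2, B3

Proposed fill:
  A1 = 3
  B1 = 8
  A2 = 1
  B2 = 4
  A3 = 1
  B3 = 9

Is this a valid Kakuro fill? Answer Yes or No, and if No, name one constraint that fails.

No — the down run A1–A3 sums to 5, not 11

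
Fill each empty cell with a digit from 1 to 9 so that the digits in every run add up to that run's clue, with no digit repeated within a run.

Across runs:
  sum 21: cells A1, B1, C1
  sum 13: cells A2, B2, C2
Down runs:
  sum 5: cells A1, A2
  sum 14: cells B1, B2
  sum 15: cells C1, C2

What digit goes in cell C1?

The 21 across and the 5 down share only 4, so A1 = 4.
A2 = 5 − 4 = 1 completes the 5 down.
Nothing is forced directly, so branch on B1, whose candidates are 8 or 9. If B1 = 8: that forces C1 = 9, after which B2 would have to be in {3,4,5,7,8,9} for the 13 across but in {6} for the 14 down — contradiction. So B1 = 9.
C1 = 21 − 13 = 8 completes the 21 across.
B2 = 14 − 9 = 5 completes the 14 down.
C2 = 13 − 6 = 7 completes the 13 across.

8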